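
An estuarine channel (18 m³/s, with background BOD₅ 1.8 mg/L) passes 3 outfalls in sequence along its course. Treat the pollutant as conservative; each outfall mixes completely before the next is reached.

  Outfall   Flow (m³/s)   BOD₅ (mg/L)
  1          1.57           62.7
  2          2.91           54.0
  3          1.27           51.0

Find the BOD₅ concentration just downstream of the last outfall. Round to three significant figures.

14.9 mg/L

Below outfall 1: Q → 19.57 m³/s, C = (18.00·1.800 + 1.570·62.70)/19.57 = 6.686 mg/L.
Below outfall 2: Q → 22.48 m³/s, C = (19.57·6.686 + 2.910·54.00)/22.48 = 12.81 mg/L.
Below outfall 3: Q → 23.75 m³/s, C = (22.48·12.81 + 1.270·51.00)/23.75 = 14.85 mg/L.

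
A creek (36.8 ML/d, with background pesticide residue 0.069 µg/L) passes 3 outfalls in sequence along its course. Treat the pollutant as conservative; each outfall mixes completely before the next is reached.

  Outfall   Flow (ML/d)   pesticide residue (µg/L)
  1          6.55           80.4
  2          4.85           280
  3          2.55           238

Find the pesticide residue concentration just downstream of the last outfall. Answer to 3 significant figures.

49.1 µg/L

Outfall 1: combined Q = 43.35 ML/d; C = (36.80·0.06900 + 6.550·80.40)/43.35 = 12.21 µg/L.
Outfall 2: combined Q = 48.20 ML/d; C = (43.35·12.21 + 4.850·280.0)/48.20 = 39.15 µg/L.
Outfall 3: combined Q = 50.75 ML/d; C = (48.20·39.15 + 2.550·238.0)/50.75 = 49.14 µg/L.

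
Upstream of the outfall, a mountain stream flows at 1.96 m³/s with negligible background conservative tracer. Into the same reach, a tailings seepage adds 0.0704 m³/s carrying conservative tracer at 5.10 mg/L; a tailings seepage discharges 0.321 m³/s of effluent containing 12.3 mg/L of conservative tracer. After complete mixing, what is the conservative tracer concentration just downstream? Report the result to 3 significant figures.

1.83 mg/L

Mass balance: C = (1.960·0 + 0.07040·5.100 + 0.3210·12.30) / 2.351 = 4.307/2.351 = 1.832 mg/L.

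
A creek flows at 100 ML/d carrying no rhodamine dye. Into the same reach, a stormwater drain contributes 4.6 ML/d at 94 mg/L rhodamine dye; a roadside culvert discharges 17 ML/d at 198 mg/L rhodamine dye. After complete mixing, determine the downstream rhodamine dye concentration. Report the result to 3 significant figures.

31.2 mg/L

Conservation of mass: C = (100.0·0 + 4.600·94.00 + 17.00·198.0) / 121.6 = 3798/121.6 = 31.24 mg/L.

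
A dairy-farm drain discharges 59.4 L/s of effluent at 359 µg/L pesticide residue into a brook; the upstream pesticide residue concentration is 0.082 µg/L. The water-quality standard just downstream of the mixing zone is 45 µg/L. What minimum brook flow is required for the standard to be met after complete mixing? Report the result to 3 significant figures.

Set C_mix = 45: (Q·0.08200 + 59.40·359.0) / (Q + 59.40) = 45
→ Q = 59.40·(359.0 − 45)/(45 − 0.08200) = 415.2 L/s.

415 L/s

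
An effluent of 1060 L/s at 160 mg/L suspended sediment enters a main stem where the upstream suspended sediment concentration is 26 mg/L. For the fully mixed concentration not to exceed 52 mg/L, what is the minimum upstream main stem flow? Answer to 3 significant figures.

4400 L/s

Set C_mix = 52: (Q·26.00 + 1060·160.0) / (Q + 1060) = 52
→ Q = 1060·(160.0 − 52)/(52 − 26.00) = 4403 L/s.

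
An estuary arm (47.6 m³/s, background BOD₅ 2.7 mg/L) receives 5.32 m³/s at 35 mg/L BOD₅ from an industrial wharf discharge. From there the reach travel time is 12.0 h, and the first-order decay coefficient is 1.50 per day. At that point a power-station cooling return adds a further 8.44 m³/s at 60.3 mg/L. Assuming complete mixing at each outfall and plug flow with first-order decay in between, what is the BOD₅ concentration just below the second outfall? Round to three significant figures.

10.7 mg/L

Flow-weighted average: C = (47.60·2.700 + 5.320·35.00) / 52.92 = 314.7/52.92 = 5.947 mg/L; combined flow 52.92 m³/s.
Decay over the reach: 5.947·exp(−kt) = 5.947·0.4724 = 2.809 mg/L.
Second outfall: C = (52.92·2.809 + 8.440·60.30)/61.36 = 10.72 mg/L.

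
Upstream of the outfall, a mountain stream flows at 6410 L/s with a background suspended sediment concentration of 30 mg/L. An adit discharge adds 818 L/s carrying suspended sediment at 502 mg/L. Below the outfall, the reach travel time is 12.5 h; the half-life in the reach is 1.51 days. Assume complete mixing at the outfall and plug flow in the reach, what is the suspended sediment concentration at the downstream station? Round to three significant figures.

Mass balance: C = (6410·30.00 + 818.0·502.0) / 7228 = 602900/7228 = 83.42 mg/L.
Half-life 1.51 d → k = ln 2 / 1.51 = 0.4590 d⁻¹.
Decay over the reach: 83.42·exp(−kt) = 83.42·0.7874 = 65.68 mg/L.

65.7 mg/L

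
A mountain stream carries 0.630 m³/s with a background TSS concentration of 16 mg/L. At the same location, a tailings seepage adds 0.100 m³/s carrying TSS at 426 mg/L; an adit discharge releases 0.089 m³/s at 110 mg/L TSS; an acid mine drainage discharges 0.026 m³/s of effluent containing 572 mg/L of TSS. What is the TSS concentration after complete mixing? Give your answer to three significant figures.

Conservation of mass: C = (0.6300·16.00 + 0.1000·426.0 + 0.08900·110.0 + 0.02600·572.0) / 0.8450 = 77.34/0.8450 = 91.53 mg/L.

91.5 mg/L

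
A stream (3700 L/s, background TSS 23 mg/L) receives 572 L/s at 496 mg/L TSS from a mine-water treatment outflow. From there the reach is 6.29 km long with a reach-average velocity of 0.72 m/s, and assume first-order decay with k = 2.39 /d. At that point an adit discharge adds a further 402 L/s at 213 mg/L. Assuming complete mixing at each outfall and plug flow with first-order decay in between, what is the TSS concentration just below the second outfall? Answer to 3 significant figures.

80.3 mg/L

Mass balance: C = (3700·23.00 + 572.0·496.0) / 4272 = 368800/4272 = 86.33 mg/L; combined flow 4272 L/s.
Travel time t = 6.29·1000 / 0.72 = 8736 s = 2.427 h.
Decay over the reach: 86.33·exp(−kt) = 86.33·0.7853 = 67.80 mg/L.
Second outfall: C = (4272·67.80 + 402.0·213.0)/4674 = 80.29 mg/L.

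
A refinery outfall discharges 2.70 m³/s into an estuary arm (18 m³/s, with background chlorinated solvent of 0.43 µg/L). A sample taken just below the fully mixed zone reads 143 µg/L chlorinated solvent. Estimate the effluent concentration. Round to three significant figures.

1090 µg/L

Mass balance: 18.00·0.4300 + 2.700·Cₑ = 20.70·143.0
→ Cₑ = (20.70·143.0 − 18.00·0.4300) / 2.700 = 1093 µg/L.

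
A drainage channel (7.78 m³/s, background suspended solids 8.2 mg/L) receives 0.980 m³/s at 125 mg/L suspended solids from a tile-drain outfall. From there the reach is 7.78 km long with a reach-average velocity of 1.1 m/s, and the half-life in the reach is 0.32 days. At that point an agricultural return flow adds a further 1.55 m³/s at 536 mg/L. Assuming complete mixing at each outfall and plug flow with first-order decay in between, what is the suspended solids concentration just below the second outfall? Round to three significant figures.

After mixing, C = (7.780·8.200 + 0.9800·125.0) / 8.760 = 186.3/8.760 = 21.27 mg/L; combined flow 8.760 m³/s.
Travel time t = 7.78·1000 / 1.1 = 7073 s = 1.965 h.
Half-life 0.32 d → k = ln 2 / 0.32 = 2.166 d⁻¹.
Decay over the reach: 21.27·exp(−kt) = 21.27·0.8375 = 17.81 mg/L.
Second outfall: C = (8.760·17.81 + 1.550·536.0)/10.31 = 95.72 mg/L.

95.7 mg/L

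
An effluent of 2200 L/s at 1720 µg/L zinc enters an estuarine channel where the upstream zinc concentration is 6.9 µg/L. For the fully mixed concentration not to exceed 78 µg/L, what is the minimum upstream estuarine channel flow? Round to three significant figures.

Set C_mix = 78: (Q·6.900 + 2200·1720) / (Q + 2200) = 78
→ Q = 2200·(1720 − 78)/(78 − 6.900) = 50810 L/s.

50800 L/s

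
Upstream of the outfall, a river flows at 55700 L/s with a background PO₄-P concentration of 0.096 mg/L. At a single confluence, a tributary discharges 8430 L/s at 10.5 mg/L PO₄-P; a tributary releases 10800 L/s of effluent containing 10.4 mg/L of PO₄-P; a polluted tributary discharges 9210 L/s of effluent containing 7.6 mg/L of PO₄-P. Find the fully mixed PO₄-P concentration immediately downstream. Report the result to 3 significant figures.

3.28 mg/L

After mixing, C = (55700·0.09600 + 8430·10.50 + 10800·10.40 + 9210·7.600) / 84140 = 276200/84140 = 3.282 mg/L.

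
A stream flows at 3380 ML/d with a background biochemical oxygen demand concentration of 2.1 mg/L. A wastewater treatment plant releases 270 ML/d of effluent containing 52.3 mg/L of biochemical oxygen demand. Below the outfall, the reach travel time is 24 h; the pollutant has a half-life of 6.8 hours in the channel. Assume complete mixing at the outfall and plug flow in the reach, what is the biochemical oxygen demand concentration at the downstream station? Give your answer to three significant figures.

0.503 mg/L

Flow-weighted average: C = (3380·2.100 + 270.0·52.30) / 3650 = 21220/3650 = 5.813 mg/L.
Half-life 6.8 h → k = ln 2 / 6.8 = 0.1019 h⁻¹ = 2.446 d⁻¹.
Applying C = C₀e^(−kt): 5.813 × 0.08660 = 0.5035 mg/L.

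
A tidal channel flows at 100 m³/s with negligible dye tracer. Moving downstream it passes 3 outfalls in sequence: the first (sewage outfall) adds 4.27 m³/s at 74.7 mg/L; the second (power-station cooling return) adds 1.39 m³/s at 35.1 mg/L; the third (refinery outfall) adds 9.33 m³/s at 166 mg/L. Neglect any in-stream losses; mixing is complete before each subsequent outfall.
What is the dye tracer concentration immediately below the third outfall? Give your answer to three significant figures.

16.7 mg/L

Below outfall 1: Q → 104.3 m³/s, C = (100.0·0 + 4.270·74.70)/104.3 = 3.059 mg/L.
Below outfall 2: Q → 105.7 m³/s, C = (104.3·3.059 + 1.390·35.10)/105.7 = 3.481 mg/L.
Below outfall 3: Q → 115.0 m³/s, C = (105.7·3.481 + 9.330·166.0)/115.0 = 16.67 mg/L.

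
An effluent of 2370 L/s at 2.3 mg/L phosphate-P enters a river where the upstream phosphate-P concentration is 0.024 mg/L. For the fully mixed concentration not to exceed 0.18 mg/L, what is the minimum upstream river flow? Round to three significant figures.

32200 L/s

Set C_mix = 0.18: (Q·0.02400 + 2370·2.300) / (Q + 2370) = 0.18
→ Q = 2370·(2.300 − 0.18)/(0.18 − 0.02400) = 32210 L/s.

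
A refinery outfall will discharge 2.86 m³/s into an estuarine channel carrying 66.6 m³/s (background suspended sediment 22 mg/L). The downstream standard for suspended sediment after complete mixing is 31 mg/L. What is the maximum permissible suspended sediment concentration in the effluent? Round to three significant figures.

241 mg/L

At the limit, (Qr·Cr + Qe·Cₑ)/(Qr + Qe) = 31:
Cₑ = (69.46·31 − 66.60·22.00) / 2.860 = 240.6 mg/L.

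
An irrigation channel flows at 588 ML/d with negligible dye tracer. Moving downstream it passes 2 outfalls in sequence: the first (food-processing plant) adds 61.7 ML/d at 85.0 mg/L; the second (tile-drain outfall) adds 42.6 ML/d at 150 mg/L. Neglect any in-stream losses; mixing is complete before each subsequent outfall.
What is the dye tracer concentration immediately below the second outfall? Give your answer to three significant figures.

After outfall 1: Q = 588.0 + 61.70 = 649.7 ML/d; C = (588.0·0 + 61.70·85.00)/649.7 = 8.072 mg/L.
After outfall 2: Q = 649.7 + 42.60 = 692.3 ML/d; C = (649.7·8.072 + 42.60·150.0)/692.3 = 16.81 mg/L.

16.8 mg/L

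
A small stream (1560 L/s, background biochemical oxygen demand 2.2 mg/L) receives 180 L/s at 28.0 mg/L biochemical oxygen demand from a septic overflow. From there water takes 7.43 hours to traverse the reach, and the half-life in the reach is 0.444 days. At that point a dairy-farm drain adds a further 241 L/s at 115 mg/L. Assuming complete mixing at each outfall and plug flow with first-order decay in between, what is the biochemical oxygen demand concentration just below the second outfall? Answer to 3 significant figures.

After mixing, C = (1560·2.200 + 180.0·28.00) / 1740 = 8472/1740 = 4.869 mg/L; combined flow 1740 L/s.
Half-life 0.444 d → k = ln 2 / 0.444 = 1.561 d⁻¹.
Decay over the reach: 4.869·exp(−kt) = 4.869·0.6167 = 3.003 mg/L.
At the second outfall, C = (1740·3.003 + 241.0·115.0) / (1740 + 241.0) = 16.63 mg/L.

16.6 mg/L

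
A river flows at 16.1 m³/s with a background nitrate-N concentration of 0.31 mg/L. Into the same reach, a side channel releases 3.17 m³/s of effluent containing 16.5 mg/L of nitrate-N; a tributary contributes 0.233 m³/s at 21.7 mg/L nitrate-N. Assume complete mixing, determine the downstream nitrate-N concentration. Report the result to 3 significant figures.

Conservation of mass: C = (16.10·0.3100 + 3.170·16.50 + 0.2330·21.70) / 19.50 = 62.35/19.50 = 3.197 mg/L.

3.20 mg/L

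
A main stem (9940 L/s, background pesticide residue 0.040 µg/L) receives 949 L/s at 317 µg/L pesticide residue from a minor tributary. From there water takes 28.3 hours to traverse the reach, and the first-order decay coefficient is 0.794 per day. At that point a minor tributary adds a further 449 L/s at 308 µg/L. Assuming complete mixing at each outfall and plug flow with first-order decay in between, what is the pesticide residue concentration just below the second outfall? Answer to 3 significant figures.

22.6 µg/L

Mixed concentration C = ΣQC/ΣQ = (9940·0.04000 + 949.0·317.0) / 10890 = 301200/10890 = 27.66 µg/L; combined flow 10890 L/s.
After decay, C = 27.66 × e^(−kt) = 27.66 × 0.3921 = 10.85 µg/L.
At the second outfall, C = (10890·10.85 + 449.0·308.0) / (10890 + 449.0) = 22.61 µg/L.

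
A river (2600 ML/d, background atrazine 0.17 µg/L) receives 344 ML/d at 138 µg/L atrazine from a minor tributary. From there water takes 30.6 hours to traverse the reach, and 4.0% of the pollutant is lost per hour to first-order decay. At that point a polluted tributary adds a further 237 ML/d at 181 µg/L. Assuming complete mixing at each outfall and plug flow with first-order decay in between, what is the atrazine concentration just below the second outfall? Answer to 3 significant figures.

After mixing, C = (2600·0.1700 + 344.0·138.0) / 2944 = 47910/2944 = 16.28 µg/L; combined flow 2944 ML/d.
4.0%/h lost → k = −ln(1 − 0.04) = 0.04082 h⁻¹.
Decay over the reach: 16.28·exp(−kt) = 16.28·0.2867 = 4.667 µg/L.
At the second outfall, C = (2944·4.667 + 237.0·181.0) / (2944 + 237.0) = 17.80 µg/L.

17.8 µg/L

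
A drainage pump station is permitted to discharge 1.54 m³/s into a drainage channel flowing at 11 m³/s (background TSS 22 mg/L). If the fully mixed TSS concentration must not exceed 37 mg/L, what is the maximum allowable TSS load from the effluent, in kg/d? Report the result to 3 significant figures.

Mass balance at the limit: 11.00·22.00 + 1.540·Cₑ = 12.54·37 → Cₑ = 144.1 mg/L.
Load = 1.540 m³/s × 144.1 g/m³ × 86 400 s/d = 19180 kg/d.

19200 kg/d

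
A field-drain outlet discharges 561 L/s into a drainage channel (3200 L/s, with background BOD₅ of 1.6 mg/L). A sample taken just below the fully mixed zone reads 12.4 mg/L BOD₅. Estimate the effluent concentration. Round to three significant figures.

74.0 mg/L

Mass balance: 3200·1.600 + 561.0·Cₑ = 3761·12.40
→ Cₑ = (3761·12.40 − 3200·1.600) / 561.0 = 74.00 mg/L.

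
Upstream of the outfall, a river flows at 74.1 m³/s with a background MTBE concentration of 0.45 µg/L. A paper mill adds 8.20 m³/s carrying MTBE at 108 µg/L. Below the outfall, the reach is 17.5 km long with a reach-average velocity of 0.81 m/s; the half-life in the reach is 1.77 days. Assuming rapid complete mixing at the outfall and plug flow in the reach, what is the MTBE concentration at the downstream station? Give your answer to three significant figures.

Conservation of mass: C = (74.10·0.4500 + 8.200·108.0) / 82.30 = 918.9/82.30 = 11.17 µg/L.
Travel time t = 17.5·1000 / 0.81 = 21600 s = 6.001 h.
Half-life 1.77 d → k = ln 2 / 1.77 = 0.3916 d⁻¹.
After decay, C = 11.17 × e^(−kt) = 11.17 × 0.9067 = 10.12 µg/L.

10.1 µg/L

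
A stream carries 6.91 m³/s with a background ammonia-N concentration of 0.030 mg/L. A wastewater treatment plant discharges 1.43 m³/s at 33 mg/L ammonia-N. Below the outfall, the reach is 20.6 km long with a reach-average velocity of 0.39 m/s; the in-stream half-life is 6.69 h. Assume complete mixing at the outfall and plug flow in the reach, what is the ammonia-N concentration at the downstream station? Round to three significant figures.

1.24 mg/L

Mixed concentration C = ΣQC/ΣQ = (6.910·0.03000 + 1.430·33.00) / 8.340 = 47.40/8.340 = 5.683 mg/L.
Travel time t = 20.6·1000 / 0.39 = 52820 s = 14.67 h.
Half-life 6.69 h → k = ln 2 / 6.69 = 0.1036 h⁻¹ = 2.487 d⁻¹.
Decay over the reach: 5.683·exp(−kt) = 5.683·0.2187 = 1.243 mg/L.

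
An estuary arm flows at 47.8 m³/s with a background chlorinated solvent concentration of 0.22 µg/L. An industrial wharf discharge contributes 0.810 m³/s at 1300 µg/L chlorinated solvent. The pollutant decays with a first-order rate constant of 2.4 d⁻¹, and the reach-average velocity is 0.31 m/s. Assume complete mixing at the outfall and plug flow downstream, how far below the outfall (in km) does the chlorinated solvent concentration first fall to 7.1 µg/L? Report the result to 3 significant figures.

Mixed concentration C = ΣQC/ΣQ = (47.80·0.2200 + 0.8100·1300) / 48.61 = 1064/48.61 = 21.88 µg/L.
Set 21.88·exp(−k·t) = 7.1 → t = ln(21.88/7.1)/k = 40510 s = 11.25 h.
Distance = v·t = 0.31·40510 = 12560 m = 12.56 km.

12.6 km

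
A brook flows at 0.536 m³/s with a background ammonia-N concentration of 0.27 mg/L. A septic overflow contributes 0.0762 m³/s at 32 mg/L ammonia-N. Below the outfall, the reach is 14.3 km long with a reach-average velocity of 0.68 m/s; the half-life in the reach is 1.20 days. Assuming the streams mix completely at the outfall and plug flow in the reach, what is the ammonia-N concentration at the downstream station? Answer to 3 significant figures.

3.67 mg/L

After mixing, C = (0.5360·0.2700 + 0.07620·32.00) / 0.6122 = 2.583/0.6122 = 4.219 mg/L.
Travel time t = 14.3·1000 / 0.68 = 21030 s = 5.842 h.
Half-life 1.20 d → k = ln 2 / 1.20 = 0.5776 d⁻¹.
Decay over the reach: 4.219·exp(−kt) = 4.219·0.8688 = 3.666 mg/L.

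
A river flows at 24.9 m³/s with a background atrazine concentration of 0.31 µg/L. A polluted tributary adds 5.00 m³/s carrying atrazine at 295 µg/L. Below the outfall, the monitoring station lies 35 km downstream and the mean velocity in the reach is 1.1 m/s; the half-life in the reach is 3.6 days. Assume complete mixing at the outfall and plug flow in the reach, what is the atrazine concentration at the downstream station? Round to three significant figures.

46.2 µg/L

Mass balance: C = (24.90·0.3100 + 5.000·295.0) / 29.90 = 1483/29.90 = 49.59 µg/L.
Travel time t = 35·1000 / 1.1 = 31820 s = 8.838 h.
Half-life 3.6 d → k = ln 2 / 3.6 = 0.1925 d⁻¹.
First-order decay: C = 49.59·exp(−k·t) = 49.59·0.9315 = 46.19 µg/L.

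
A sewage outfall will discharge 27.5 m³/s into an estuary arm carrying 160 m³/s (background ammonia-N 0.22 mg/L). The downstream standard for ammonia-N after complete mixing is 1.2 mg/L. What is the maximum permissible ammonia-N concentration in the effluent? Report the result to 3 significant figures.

6.90 mg/L

At the limit, (Qr·Cr + Qe·Cₑ)/(Qr + Qe) = 1.2:
Cₑ = (187.5·1.2 − 160.0·0.2200) / 27.50 = 6.902 mg/L.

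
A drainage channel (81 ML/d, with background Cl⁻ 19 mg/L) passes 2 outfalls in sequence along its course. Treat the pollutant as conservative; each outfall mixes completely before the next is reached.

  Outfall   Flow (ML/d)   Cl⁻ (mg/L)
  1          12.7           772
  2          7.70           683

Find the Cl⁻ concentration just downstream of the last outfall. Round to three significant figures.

Below outfall 1: Q → 93.70 ML/d, C = (81.00·19.00 + 12.70·772.0)/93.70 = 121.1 mg/L.
Below outfall 2: Q → 101.4 ML/d, C = (93.70·121.1 + 7.700·683.0)/101.4 = 163.7 mg/L.

164 mg/L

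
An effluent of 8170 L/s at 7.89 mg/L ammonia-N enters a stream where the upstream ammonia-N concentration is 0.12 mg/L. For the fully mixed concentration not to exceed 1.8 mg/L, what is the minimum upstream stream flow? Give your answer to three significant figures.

29600 L/s

Set C_mix = 1.8: (Q·0.1200 + 8170·7.890) / (Q + 8170) = 1.8
→ Q = 8170·(7.890 − 1.8)/(1.8 − 0.1200) = 29620 L/s.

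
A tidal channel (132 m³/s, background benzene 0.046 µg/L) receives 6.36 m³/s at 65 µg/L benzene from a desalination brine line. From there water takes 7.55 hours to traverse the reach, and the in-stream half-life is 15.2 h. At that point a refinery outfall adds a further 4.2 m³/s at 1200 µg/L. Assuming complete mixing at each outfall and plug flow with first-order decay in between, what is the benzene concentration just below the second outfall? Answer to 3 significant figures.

Conservation of mass: C = (132.0·0.04600 + 6.360·65.00) / 138.4 = 419.5/138.4 = 3.032 µg/L; combined flow 138.4 m³/s.
Half-life 15.2 h → k = ln 2 / 15.2 = 0.04560 h⁻¹ = 1.094 d⁻¹.
Decay over the reach: 3.032·exp(−kt) = 3.032·0.7087 = 2.149 µg/L.
At the second outfall, C = (138.4·2.149 + 4.200·1200) / (138.4 + 4.200) = 37.44 µg/L.

37.4 µg/L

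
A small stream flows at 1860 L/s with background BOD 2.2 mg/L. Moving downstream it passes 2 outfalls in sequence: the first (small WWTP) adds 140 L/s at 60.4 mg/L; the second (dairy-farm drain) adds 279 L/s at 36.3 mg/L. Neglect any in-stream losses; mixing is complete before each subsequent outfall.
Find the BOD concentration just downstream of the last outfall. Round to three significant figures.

9.95 mg/L

Outfall 1: combined Q = 2000 L/s; C = (1860·2.200 + 140.0·60.40)/2000 = 6.274 mg/L.
Outfall 2: combined Q = 2279 L/s; C = (2000·6.274 + 279.0·36.30)/2279 = 9.950 mg/L.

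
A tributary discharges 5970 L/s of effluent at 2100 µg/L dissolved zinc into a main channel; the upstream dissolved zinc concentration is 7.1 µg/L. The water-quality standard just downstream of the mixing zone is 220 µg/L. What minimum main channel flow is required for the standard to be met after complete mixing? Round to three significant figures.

52700 L/s

Set C_mix = 220: (Q·7.100 + 5970·2100) / (Q + 5970) = 220
→ Q = 5970·(2100 − 220)/(220 − 7.100) = 52720 L/s.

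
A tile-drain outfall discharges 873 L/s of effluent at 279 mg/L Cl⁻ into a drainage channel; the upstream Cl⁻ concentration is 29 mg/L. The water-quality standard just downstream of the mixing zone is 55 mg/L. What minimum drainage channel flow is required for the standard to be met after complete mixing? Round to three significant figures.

7520 L/s

Set C_mix = 55: (Q·29.00 + 873.0·279.0) / (Q + 873.0) = 55
→ Q = 873.0·(279.0 − 55)/(55 − 29.00) = 7521 L/s.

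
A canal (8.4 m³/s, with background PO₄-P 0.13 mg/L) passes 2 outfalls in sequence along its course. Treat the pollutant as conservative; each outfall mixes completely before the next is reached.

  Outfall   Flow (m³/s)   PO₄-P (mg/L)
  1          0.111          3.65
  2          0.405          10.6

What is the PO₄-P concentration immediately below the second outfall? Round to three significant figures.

0.649 mg/L

Below outfall 1: Q → 8.511 m³/s, C = (8.400·0.1300 + 0.1110·3.650)/8.511 = 0.1759 mg/L.
Below outfall 2: Q → 8.916 m³/s, C = (8.511·0.1759 + 0.4050·10.60)/8.916 = 0.6494 mg/L.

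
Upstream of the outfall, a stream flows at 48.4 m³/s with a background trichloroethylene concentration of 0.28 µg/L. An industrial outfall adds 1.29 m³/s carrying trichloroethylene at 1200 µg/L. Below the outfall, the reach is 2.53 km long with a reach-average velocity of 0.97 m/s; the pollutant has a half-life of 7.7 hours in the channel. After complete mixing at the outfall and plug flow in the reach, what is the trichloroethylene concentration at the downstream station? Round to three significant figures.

Conservation of mass: C = (48.40·0.2800 + 1.290·1200) / 49.69 = 1562/49.69 = 31.43 µg/L.
Travel time t = 2.53·1000 / 0.97 = 2608 s = 0.7245 h.
Half-life 7.7 h → k = ln 2 / 7.7 = 0.09002 h⁻¹ = 2.160 d⁻¹.
Applying C = C₀e^(−kt): 31.43 × 0.9369 = 29.44 µg/L.

29.4 µg/L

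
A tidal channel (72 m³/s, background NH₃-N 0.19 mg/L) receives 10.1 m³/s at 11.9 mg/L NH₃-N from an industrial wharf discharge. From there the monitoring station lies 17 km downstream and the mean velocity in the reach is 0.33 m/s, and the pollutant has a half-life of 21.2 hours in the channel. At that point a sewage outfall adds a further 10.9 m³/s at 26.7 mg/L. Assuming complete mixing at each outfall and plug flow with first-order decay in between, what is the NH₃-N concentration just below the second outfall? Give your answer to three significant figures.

Mixed concentration C = ΣQC/ΣQ = (72.00·0.1900 + 10.10·11.90) / 82.10 = 133.9/82.10 = 1.631 mg/L; combined flow 82.10 m³/s.
Travel time t = 17·1000 / 0.33 = 51520 s = 14.31 h.
Half-life 21.2 h → k = ln 2 / 21.2 = 0.03270 h⁻¹ = 0.7847 d⁻¹.
Decay over the reach: 1.631·exp(−kt) = 1.631·0.6263 = 1.021 mg/L.
At the second outfall, C = (82.10·1.021 + 10.90·26.70) / (82.10 + 10.90) = 4.031 mg/L.

4.03 mg/L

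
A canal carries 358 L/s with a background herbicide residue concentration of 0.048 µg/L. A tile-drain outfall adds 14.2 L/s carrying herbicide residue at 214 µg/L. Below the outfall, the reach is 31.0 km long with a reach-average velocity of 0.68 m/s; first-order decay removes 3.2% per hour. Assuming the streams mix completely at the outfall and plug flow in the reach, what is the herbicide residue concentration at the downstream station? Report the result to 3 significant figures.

Mass balance: C = (358.0·0.04800 + 14.20·214.0) / 372.2 = 3056/372.2 = 8.211 µg/L.
Travel time t = 31.0·1000 / 0.68 = 45590 s = 12.66 h.
3.2%/h lost → k = −ln(1 − 0.032) = 0.03252 h⁻¹.
After decay, C = 8.211 × e^(−kt) = 8.211 × 0.6624 = 5.439 µg/L.

5.44 µg/L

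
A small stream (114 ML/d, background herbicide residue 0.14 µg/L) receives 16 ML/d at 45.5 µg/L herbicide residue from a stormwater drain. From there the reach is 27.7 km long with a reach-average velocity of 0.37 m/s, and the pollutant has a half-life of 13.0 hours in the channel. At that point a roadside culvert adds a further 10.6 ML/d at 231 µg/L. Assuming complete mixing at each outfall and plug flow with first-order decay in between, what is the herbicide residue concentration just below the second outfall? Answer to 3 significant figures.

19.2 µg/L

Flow-weighted average: C = (114.0·0.1400 + 16.00·45.50) / 130.0 = 744.0/130.0 = 5.723 µg/L; combined flow 130.0 ML/d.
Travel time t = 27.7·1000 / 0.37 = 74860 s = 20.80 h.
Half-life 13.0 h → k = ln 2 / 13.0 = 0.05332 h⁻¹ = 1.280 d⁻¹.
After decay, C = 5.723 × e^(−kt) = 5.723 × 0.3300 = 1.888 µg/L.
Second outfall: C = (130.0·1.888 + 10.60·231.0)/140.6 = 19.16 µg/L.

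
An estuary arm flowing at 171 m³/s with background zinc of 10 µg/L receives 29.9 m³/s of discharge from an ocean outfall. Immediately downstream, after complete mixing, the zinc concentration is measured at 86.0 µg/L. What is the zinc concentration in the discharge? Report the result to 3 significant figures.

Mass balance: 171.0·10.00 + 29.90·Cₑ = 200.9·86.00
→ Cₑ = (200.9·86.00 − 171.0·10.00) / 29.90 = 520.6 µg/L.

521 µg/L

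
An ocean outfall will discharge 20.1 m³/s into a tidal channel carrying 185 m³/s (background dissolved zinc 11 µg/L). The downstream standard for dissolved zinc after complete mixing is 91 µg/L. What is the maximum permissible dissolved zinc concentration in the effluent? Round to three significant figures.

At the limit, (Qr·Cr + Qe·Cₑ)/(Qr + Qe) = 91:
Cₑ = (205.1·91 − 185.0·11.00) / 20.10 = 827.3 µg/L.

827 µg/L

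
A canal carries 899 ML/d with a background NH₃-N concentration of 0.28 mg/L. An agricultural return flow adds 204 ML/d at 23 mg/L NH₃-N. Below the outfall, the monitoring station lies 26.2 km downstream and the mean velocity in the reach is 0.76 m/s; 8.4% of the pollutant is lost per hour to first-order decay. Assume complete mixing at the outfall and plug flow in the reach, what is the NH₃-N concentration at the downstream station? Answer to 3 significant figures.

Conservation of mass: C = (899.0·0.2800 + 204.0·23.00) / 1103 = 4944/1103 = 4.482 mg/L.
Travel time t = 26.2·1000 / 0.76 = 34470 s = 9.576 h.
8.4%/h lost → k = −ln(1 − 0.084) = 0.08774 h⁻¹.
Decay over the reach: 4.482·exp(−kt) = 4.482·0.4316 = 1.935 mg/L.

1.93 mg/L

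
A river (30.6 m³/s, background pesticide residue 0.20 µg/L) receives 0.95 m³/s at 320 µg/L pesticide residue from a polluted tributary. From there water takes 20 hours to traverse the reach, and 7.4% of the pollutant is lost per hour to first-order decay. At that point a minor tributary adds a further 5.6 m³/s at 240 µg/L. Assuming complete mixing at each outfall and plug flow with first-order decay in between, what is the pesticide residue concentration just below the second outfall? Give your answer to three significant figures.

38.0 µg/L

Flow-weighted average: C = (30.60·0.2000 + 0.9500·320.0) / 31.55 = 310.1/31.55 = 9.829 µg/L; combined flow 31.55 m³/s.
7.4%/h lost → k = −ln(1 − 0.074) = 0.07688 h⁻¹.
Decay over the reach: 9.829·exp(−kt) = 9.829·0.2149 = 2.112 µg/L.
At the second outfall, C = (31.55·2.112 + 5.600·240.0) / (31.55 + 5.600) = 37.97 µg/L.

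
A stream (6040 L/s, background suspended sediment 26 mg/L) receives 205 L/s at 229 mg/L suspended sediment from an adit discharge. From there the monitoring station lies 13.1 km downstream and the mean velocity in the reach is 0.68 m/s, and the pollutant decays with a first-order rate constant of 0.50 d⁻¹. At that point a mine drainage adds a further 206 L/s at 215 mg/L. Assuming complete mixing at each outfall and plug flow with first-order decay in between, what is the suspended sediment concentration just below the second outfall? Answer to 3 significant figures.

35.2 mg/L

Conservation of mass: C = (6040·26.00 + 205.0·229.0) / 6245 = 204000/6245 = 32.66 mg/L; combined flow 6245 L/s.
Travel time t = 13.1·1000 / 0.68 = 19260 s = 5.351 h.
After decay, C = 32.66 × e^(−kt) = 32.66 × 0.8945 = 29.22 mg/L.
Second outfall: C = (6245·29.22 + 206.0·215.0)/6451 = 35.15 mg/L.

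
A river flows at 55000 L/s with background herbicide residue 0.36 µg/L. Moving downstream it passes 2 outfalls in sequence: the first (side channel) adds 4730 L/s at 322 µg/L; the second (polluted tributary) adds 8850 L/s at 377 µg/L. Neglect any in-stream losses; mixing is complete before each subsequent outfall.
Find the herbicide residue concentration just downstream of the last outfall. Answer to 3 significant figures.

After outfall 1: Q = 55000 + 4730 = 59730 L/s; C = (55000·0.3600 + 4730·322.0)/59730 = 25.83 µg/L.
After outfall 2: Q = 59730 + 8850 = 68580 L/s; C = (59730·25.83 + 8850·377.0)/68580 = 71.15 µg/L.

71.1 µg/L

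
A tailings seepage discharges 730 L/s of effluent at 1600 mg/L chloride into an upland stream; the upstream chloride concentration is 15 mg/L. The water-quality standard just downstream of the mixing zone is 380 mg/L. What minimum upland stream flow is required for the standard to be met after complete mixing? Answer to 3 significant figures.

Set C_mix = 380: (Q·15.00 + 730.0·1600) / (Q + 730.0) = 380
→ Q = 730.0·(1600 − 380)/(380 − 15.00) = 2440 L/s.

2440 L/s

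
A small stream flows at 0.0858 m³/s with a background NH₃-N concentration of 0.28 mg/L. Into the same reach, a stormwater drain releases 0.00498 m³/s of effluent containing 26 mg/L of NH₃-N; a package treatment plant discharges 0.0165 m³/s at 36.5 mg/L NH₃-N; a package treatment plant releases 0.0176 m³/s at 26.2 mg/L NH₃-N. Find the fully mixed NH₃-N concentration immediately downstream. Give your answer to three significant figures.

9.74 mg/L

Mixed concentration C = ΣQC/ΣQ = (0.08580·0.2800 + 0.004980·26.00 + 0.01650·36.50 + 0.01760·26.20) / 0.1249 = 1.217/0.1249 = 9.744 mg/L.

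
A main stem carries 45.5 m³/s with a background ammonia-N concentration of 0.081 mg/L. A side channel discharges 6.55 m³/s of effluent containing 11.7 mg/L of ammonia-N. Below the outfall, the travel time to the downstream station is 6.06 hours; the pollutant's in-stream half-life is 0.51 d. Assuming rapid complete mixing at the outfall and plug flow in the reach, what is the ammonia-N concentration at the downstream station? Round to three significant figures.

Mixed concentration C = ΣQC/ΣQ = (45.50·0.08100 + 6.550·11.70) / 52.05 = 80.32/52.05 = 1.543 mg/L.
Half-life 0.51 d → k = ln 2 / 0.51 = 1.359 d⁻¹.
Decay over the reach: 1.543·exp(−kt) = 1.543·0.7095 = 1.095 mg/L.

1.09 mg/L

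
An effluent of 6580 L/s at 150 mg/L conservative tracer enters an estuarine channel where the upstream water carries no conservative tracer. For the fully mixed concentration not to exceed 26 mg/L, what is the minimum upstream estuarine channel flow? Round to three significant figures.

31400 L/s

Set C_mix = 26: (Q·0 + 6580·150.0) / (Q + 6580) = 26
→ Q = 6580·(150.0 − 26)/(26 − 0) = 31380 L/s.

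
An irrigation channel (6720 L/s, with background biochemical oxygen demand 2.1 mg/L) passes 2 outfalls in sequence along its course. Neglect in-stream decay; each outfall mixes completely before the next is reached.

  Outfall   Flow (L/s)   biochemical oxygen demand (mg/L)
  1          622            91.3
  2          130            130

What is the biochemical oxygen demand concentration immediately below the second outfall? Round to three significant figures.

11.8 mg/L

Outfall 1: combined Q = 7342 L/s; C = (6720·2.100 + 622.0·91.30)/7342 = 9.657 mg/L.
Outfall 2: combined Q = 7472 L/s; C = (7342·9.657 + 130.0·130.0)/7472 = 11.75 mg/L.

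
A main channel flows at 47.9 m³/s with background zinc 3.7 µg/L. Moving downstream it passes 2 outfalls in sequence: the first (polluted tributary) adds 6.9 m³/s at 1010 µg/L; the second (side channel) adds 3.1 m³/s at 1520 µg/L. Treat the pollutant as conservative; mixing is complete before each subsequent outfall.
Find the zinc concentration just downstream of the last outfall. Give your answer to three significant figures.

205 µg/L

Outfall 1: combined Q = 54.80 m³/s; C = (47.90·3.700 + 6.900·1010)/54.80 = 130.4 µg/L.
Outfall 2: combined Q = 57.90 m³/s; C = (54.80·130.4 + 3.100·1520)/57.90 = 204.8 µg/L.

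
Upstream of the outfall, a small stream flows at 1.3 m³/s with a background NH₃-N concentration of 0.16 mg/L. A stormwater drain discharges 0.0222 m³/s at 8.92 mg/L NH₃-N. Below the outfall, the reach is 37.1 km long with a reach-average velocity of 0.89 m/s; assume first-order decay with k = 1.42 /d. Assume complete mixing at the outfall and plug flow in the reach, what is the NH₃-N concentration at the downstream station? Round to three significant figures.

Mass balance: C = (1.300·0.1600 + 0.02220·8.920) / 1.322 = 0.4060/1.322 = 0.3071 mg/L.
Travel time t = 37.1·1000 / 0.89 = 41690 s = 11.58 h.
After decay, C = 0.3071 × e^(−kt) = 0.3071 × 0.5040 = 0.1548 mg/L.

0.155 mg/L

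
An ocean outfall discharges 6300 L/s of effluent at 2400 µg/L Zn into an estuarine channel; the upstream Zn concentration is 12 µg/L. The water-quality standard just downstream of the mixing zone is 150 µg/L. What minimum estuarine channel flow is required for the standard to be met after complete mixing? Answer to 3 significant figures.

Set C_mix = 150: (Q·12.00 + 6300·2400) / (Q + 6300) = 150
→ Q = 6300·(2400 − 150)/(150 − 12.00) = 102700 L/s.

103000 L/s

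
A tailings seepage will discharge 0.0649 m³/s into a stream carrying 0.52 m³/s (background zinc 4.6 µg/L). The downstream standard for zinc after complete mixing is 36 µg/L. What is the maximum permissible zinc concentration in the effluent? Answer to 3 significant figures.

288 µg/L

At the limit, (Qr·Cr + Qe·Cₑ)/(Qr + Qe) = 36:
Cₑ = (0.5849·36 − 0.5200·4.600) / 0.06490 = 287.6 µg/L.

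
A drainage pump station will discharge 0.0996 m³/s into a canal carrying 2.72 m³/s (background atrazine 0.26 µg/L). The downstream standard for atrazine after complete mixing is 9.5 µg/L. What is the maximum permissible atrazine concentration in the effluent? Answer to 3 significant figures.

At the limit, (Qr·Cr + Qe·Cₑ)/(Qr + Qe) = 9.5:
Cₑ = (2.820·9.5 − 2.720·0.2600) / 0.09960 = 261.8 µg/L.

262 µg/L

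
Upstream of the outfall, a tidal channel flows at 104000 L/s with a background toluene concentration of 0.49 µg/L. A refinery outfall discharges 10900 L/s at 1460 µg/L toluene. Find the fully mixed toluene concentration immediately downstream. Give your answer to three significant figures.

139 µg/L

Flow-weighted average: C = (104000·0.4900 + 10900·1460) / 114900 = 15960000/114900 = 138.9 µg/L.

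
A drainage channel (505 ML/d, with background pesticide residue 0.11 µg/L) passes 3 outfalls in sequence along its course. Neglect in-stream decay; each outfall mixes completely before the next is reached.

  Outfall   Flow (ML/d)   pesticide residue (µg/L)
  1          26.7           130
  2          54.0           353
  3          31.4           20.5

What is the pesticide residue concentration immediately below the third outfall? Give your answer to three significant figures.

Below outfall 1: Q → 531.7 ML/d, C = (505.0·0.1100 + 26.70·130.0)/531.7 = 6.633 µg/L.
Below outfall 2: Q → 585.7 ML/d, C = (531.7·6.633 + 54.00·353.0)/585.7 = 38.57 µg/L.
Below outfall 3: Q → 617.1 ML/d, C = (585.7·38.57 + 31.40·20.50)/617.1 = 37.65 µg/L.

37.6 µg/L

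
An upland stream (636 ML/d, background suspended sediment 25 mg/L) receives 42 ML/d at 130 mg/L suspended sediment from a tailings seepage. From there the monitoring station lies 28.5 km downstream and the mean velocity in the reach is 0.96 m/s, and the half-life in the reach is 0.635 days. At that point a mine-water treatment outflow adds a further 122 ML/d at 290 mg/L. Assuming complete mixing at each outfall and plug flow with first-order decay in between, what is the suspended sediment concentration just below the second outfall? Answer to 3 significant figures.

Mixed concentration C = ΣQC/ΣQ = (636.0·25.00 + 42.00·130.0) / 678.0 = 21360/678.0 = 31.50 mg/L; combined flow 678.0 ML/d.
Travel time t = 28.5·1000 / 0.96 = 29690 s = 8.247 h.
Half-life 0.635 d → k = ln 2 / 0.635 = 1.092 d⁻¹.
After decay, C = 31.50 × e^(−kt) = 31.50 × 0.6872 = 21.65 mg/L.
At the second outfall, C = (678.0·21.65 + 122.0·290.0) / (678.0 + 122.0) = 62.57 mg/L.

62.6 mg/L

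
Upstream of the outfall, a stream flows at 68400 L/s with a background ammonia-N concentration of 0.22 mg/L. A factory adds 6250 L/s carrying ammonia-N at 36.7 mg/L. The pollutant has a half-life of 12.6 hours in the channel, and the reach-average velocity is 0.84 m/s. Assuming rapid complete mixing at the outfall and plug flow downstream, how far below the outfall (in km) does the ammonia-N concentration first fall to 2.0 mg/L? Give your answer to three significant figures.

After mixing, C = (68400·0.2200 + 6250·36.70) / 74650 = 244400/74650 = 3.274 mg/L.
Half-life 12.6 h → k = ln 2 / 12.6 = 0.05501 h⁻¹ = 1.320 d⁻¹.
Set 3.274·exp(−k·t) = 2.0 → t = ln(3.274/2.0)/k = 32260 s = 8.961 h.
Distance = v·t = 0.84·32260 = 27100 m = 27.10 km.

27.1 km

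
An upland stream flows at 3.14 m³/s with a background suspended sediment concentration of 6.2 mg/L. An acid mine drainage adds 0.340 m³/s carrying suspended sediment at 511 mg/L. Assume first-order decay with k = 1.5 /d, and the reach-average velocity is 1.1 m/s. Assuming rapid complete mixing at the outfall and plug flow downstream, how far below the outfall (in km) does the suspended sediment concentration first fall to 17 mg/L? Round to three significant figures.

75.0 km

Mass balance: C = (3.140·6.200 + 0.3400·511.0) / 3.480 = 193.2/3.480 = 55.52 mg/L.
Set 55.52·exp(−k·t) = 17 → t = ln(55.52/17)/k = 68170 s = 18.94 h.
Distance = v·t = 1.1·68170 = 74990 m = 74.99 km.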